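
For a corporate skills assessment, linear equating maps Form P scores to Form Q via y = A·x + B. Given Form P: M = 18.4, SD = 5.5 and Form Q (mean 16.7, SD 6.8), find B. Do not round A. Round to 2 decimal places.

A = SD_Y / SD_X = 6.8 / 5.5 = 1.236364
B = M_Y − A·M_X = 16.7 − 1.236364 × 18.4 = -6.05

-6.05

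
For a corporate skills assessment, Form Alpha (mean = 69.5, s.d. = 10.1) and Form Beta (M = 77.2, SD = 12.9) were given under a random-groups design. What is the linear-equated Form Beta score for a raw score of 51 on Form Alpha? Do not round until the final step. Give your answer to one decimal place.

Linear equating: y = (SD_Y/SD_X)(x − M_X) + M_Y
y = (12.9/10.1)(51 − 69.5) + 77.2
y = 1.277228 × -18.5 + 77.2 = -23.6287 + 77.2 = 53.6

53.6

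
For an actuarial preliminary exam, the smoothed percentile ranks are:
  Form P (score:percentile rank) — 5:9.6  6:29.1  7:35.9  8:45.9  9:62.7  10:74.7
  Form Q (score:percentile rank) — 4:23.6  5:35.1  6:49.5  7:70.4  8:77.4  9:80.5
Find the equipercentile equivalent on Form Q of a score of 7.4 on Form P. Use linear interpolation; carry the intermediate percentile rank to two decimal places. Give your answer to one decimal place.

5.3

PR of 7.4 on Form P: 35.9 + (7.4 − 7)/(8 − 7) × (45.9 − 35.9) = 39.90
On Form Q, PR 39.90 falls between score 5 (PR 35.1) and 6 (PR 49.5).
Interpolate: 5 + (39.90 − 35.1)/(49.5 − 35.1) × (6 − 5) = 5.3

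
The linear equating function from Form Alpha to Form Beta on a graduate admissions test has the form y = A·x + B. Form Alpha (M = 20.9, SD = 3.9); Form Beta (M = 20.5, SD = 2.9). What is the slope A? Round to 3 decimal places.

0.744

A = SD_Y / SD_X = 2.9 / 3.9 = 0.744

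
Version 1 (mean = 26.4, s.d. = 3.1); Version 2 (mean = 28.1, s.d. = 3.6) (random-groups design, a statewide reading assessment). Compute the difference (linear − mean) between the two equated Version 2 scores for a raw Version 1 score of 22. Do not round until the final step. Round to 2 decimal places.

-0.71

Mean-equated: 22 + (28.1 − 26.4) = 23.70
Linear-equated: (3.6/3.1)(22 − 26.4) + 28.1 = 22.990
Difference = 22.990 − 23.70 = -0.71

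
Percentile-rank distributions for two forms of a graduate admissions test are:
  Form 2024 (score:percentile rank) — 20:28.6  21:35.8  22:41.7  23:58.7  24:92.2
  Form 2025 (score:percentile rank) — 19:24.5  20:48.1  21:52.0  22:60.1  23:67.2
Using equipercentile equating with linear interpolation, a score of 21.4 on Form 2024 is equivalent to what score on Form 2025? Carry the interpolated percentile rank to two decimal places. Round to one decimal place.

19.6

PR of 21.4 on Form 2024: 35.8 + (21.4 − 21)/(22 − 21) × (41.7 − 35.8) = 38.16
On Form 2025, PR 38.16 falls between score 19 (PR 24.5) and 20 (PR 48.1).
Interpolate: 19 + (38.16 − 24.5)/(48.1 − 24.5) × (20 − 19) = 19.6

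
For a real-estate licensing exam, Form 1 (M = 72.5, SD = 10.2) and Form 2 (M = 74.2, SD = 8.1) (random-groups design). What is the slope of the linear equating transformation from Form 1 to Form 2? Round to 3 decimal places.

0.794

A = SD_Y / SD_X = 8.1 / 10.2 = 0.794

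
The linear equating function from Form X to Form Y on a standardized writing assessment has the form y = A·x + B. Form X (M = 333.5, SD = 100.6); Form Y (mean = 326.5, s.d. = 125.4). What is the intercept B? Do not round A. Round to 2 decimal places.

A = SD_Y / SD_X = 125.4 / 100.6 = 1.246521
B = M_Y − A·M_X = 326.5 − 1.246521 × 333.5 = -89.21

-89.21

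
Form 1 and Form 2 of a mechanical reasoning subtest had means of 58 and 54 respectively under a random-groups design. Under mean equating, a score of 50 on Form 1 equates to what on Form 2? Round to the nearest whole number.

Mean equating: y = x + (M_Y − M_X) = 50 + (54 − 58) = 46

46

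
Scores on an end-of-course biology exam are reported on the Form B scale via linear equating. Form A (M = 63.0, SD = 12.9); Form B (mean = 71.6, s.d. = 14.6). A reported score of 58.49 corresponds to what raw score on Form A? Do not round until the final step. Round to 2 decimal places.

Invert y = (SD_Y/SD_X)(x − M_X) + M_Y:
x = (SD_X/SD_Y)(y − M_Y) + M_X = (12.9/14.6)(58.49 − 71.6) + 63.0
x = 0.883562 × -13.110 + 63.0 = 51.42

51.42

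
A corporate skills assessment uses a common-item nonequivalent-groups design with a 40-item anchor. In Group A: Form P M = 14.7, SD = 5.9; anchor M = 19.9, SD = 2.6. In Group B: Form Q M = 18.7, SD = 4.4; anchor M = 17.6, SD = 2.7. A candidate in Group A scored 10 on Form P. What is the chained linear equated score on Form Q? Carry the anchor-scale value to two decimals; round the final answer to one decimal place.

19.1

Form P → anchor (Group A): v = (2.6/5.9)(10 − 14.7) + 19.9 = 17.83
anchor → Form Q (Group B): y = (4.4/2.7)(17.83 − 17.6) + 18.7 = 19.1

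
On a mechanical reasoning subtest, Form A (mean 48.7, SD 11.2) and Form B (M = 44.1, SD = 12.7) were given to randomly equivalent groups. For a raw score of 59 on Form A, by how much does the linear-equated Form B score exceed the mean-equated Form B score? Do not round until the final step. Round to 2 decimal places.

1.38

Mean-equated: 59 + (44.1 − 48.7) = 54.40
Linear-equated: (12.7/11.2)(59 − 48.7) + 44.1 = 55.779
Difference = 55.779 − 54.40 = 1.38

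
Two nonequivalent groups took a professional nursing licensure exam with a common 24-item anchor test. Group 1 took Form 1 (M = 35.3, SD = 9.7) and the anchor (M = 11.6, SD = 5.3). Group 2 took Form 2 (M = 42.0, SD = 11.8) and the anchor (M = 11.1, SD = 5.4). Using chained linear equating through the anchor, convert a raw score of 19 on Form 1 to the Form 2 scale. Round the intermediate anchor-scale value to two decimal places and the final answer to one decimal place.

23.6

Form 1 → anchor (Group 1): v = (5.3/9.7)(19 − 35.3) + 11.6 = 2.69
anchor → Form 2 (Group 2): y = (11.8/5.4)(2.69 − 11.1) + 42.0 = 23.6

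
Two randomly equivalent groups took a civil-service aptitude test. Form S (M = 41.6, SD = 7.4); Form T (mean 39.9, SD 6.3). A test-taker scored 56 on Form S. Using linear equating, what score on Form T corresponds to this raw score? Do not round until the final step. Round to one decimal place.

Linear equating: y = (SD_Y/SD_X)(x − M_X) + M_Y
y = (6.3/7.4)(56 − 41.6) + 39.9
y = 0.851351 × 14.4 + 39.9 = 12.2595 + 39.9 = 52.2

52.2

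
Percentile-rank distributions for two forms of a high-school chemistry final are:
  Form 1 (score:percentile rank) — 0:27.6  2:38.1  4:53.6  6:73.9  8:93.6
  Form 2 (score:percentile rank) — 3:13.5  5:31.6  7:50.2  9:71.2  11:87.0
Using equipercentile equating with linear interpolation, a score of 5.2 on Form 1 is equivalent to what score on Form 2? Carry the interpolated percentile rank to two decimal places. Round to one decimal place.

PR of 5.2 on Form 1: 53.6 + (5.2 − 4)/(6 − 4) × (73.9 − 53.6) = 65.78
On Form 2, PR 65.78 falls between score 7 (PR 50.2) and 9 (PR 71.2).
Interpolate: 7 + (65.78 − 50.2)/(71.2 − 50.2) × (9 − 7) = 8.5

8.5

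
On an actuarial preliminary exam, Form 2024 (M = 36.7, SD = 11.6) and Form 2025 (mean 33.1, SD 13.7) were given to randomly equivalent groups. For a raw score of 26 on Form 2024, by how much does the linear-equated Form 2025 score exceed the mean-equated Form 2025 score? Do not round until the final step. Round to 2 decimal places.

-1.94

Mean-equated: 26 + (33.1 − 36.7) = 22.40
Linear-equated: (13.7/11.6)(26 − 36.7) + 33.1 = 20.463
Difference = 20.463 − 22.40 = -1.94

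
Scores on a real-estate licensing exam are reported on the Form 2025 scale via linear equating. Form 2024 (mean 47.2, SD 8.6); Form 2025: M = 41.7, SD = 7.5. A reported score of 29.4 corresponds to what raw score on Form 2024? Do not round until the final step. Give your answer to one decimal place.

Invert y = (SD_Y/SD_X)(x − M_X) + M_Y:
x = (SD_X/SD_Y)(y − M_Y) + M_X = (8.6/7.5)(29.4 − 41.7) + 47.2
x = 1.146667 × -12.300 + 47.2 = 33.1

33.1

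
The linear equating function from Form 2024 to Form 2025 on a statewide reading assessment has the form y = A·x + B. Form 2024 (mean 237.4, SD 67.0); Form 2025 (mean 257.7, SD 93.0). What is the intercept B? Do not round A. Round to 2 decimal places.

A = SD_Y / SD_X = 93.0 / 67.0 = 1.388060
B = M_Y − A·M_X = 257.7 − 1.388060 × 237.4 = -71.83

-71.83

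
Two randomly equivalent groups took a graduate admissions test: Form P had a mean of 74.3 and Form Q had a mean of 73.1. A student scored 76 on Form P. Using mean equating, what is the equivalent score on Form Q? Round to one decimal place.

74.8

Mean equating: y = x + (M_Y − M_X) = 76 + (73.1 − 74.3) = 74.8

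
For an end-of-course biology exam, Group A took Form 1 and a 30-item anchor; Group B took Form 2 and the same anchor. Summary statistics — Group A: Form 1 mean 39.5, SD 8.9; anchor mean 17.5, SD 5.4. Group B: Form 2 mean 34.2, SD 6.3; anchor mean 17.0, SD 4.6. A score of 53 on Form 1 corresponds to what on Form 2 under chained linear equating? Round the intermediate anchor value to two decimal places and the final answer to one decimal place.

46.1

Form 1 → anchor (Group A): v = (5.4/8.9)(53 − 39.5) + 17.5 = 25.69
anchor → Form 2 (Group B): y = (6.3/4.6)(25.69 − 17.0) + 34.2 = 46.1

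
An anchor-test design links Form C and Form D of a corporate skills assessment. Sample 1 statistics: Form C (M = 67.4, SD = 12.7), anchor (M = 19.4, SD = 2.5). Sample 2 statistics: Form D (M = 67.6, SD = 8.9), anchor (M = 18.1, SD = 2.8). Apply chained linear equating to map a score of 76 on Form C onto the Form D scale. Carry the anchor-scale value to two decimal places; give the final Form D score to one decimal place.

Form C → anchor (Sample 1): v = (2.5/12.7)(76 − 67.4) + 19.4 = 21.09
anchor → Form D (Sample 2): y = (8.9/2.8)(21.09 − 18.1) + 67.6 = 77.1

77.1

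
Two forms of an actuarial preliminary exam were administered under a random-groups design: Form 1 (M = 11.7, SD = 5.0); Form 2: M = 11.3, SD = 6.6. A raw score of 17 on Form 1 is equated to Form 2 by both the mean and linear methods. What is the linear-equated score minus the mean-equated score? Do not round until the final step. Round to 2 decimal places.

1.70

Mean-equated: 17 + (11.3 − 11.7) = 16.60
Linear-equated: (6.6/5.0)(17 − 11.7) + 11.3 = 18.296
Difference = 18.296 − 16.60 = 1.70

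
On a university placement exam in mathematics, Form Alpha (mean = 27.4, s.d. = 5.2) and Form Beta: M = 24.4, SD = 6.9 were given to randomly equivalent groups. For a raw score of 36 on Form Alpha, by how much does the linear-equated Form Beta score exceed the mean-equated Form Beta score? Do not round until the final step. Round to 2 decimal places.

2.81

Mean-equated: 36 + (24.4 − 27.4) = 33.00
Linear-equated: (6.9/5.2)(36 − 27.4) + 24.4 = 35.812
Difference = 35.812 − 33.00 = 2.81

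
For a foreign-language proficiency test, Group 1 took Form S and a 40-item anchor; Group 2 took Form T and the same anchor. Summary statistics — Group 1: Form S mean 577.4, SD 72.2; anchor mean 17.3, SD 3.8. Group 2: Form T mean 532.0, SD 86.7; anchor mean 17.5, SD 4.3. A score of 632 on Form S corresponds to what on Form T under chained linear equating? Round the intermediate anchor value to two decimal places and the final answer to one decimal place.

585.8

Form S → anchor (Group 1): v = (3.8/72.2)(632 − 577.4) + 17.3 = 20.17
anchor → Form T (Group 2): y = (86.7/4.3)(20.17 − 17.5) + 532.0 = 585.8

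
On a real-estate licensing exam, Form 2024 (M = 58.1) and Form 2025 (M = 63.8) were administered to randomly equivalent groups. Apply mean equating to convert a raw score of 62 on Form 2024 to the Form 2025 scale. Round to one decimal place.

Mean equating: y = x + (M_Y − M_X) = 62 + (63.8 − 58.1) = 67.7

67.7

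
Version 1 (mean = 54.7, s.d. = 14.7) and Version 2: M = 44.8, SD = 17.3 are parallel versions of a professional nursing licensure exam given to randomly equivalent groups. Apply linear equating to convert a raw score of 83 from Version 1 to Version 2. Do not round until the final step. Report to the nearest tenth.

Linear equating: y = (SD_Y/SD_X)(x − M_X) + M_Y
y = (17.3/14.7)(83 − 54.7) + 44.8
y = 1.176871 × 28.3 + 44.8 = 33.3054 + 44.8 = 78.1

78.1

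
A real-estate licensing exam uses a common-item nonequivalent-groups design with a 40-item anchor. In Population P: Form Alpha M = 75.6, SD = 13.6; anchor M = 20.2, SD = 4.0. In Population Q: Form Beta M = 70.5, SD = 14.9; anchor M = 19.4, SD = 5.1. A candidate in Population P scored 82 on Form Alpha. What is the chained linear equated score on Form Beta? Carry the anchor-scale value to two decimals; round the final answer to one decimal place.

78.3

Form Alpha → anchor (Population P): v = (4.0/13.6)(82 − 75.6) + 20.2 = 22.08
anchor → Form Beta (Population Q): y = (14.9/5.1)(22.08 − 19.4) + 70.5 = 78.3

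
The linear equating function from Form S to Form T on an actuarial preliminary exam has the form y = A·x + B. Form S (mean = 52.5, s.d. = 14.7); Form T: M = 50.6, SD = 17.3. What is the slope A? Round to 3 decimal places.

A = SD_Y / SD_X = 17.3 / 14.7 = 1.177

1.177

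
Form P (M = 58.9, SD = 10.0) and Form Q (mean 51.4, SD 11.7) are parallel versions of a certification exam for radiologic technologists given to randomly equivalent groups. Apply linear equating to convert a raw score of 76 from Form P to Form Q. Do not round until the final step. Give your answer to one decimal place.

Linear equating: y = (SD_Y/SD_X)(x − M_X) + M_Y
y = (11.7/10.0)(76 − 58.9) + 51.4
y = 1.170000 × 17.1 + 51.4 = 20.0070 + 51.4 = 71.4

71.4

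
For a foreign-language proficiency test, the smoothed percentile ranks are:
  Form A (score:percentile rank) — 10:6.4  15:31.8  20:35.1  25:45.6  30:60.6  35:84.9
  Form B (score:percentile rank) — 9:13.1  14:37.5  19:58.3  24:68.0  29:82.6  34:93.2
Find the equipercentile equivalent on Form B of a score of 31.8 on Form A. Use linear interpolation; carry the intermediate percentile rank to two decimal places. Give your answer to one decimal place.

PR of 31.8 on Form A: 60.6 + (31.8 − 30)/(35 − 30) × (84.9 − 60.6) = 69.35
On Form B, PR 69.35 falls between score 24 (PR 68.0) and 29 (PR 82.6).
Interpolate: 24 + (69.35 − 68.0)/(82.6 − 68.0) × (29 − 24) = 24.5

24.5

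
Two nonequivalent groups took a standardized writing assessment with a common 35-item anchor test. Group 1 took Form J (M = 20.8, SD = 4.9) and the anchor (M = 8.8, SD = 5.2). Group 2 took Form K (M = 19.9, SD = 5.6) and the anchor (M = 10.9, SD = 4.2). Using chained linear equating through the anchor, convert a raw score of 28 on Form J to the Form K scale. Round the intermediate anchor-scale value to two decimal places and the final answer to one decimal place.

27.3

Form J → anchor (Group 1): v = (5.2/4.9)(28 − 20.8) + 8.8 = 16.44
anchor → Form K (Group 2): y = (5.6/4.2)(16.44 − 10.9) + 19.9 = 27.3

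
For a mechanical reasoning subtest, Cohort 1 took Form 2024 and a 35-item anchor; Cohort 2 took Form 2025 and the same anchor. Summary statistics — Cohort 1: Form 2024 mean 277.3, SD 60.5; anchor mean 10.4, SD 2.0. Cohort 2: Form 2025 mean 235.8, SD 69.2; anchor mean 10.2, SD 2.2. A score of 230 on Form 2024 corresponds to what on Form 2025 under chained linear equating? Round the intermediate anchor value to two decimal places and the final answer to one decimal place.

193.0

Form 2024 → anchor (Cohort 1): v = (2.0/60.5)(230 − 277.3) + 10.4 = 8.84
anchor → Form 2025 (Cohort 2): y = (69.2/2.2)(8.84 − 10.2) + 235.8 = 193.0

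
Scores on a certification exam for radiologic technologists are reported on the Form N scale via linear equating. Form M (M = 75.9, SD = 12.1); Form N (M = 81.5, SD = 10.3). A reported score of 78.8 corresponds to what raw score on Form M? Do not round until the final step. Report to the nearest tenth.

Invert y = (SD_Y/SD_X)(x − M_X) + M_Y:
x = (SD_X/SD_Y)(y − M_Y) + M_X = (12.1/10.3)(78.8 − 81.5) + 75.9
x = 1.174757 × -2.700 + 75.9 = 72.7

72.7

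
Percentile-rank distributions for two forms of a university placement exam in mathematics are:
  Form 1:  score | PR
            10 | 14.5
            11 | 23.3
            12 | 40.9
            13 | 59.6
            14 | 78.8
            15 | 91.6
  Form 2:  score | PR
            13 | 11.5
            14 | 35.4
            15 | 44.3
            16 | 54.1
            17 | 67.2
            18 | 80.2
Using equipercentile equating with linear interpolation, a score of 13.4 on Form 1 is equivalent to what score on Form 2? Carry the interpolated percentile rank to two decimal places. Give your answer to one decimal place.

PR of 13.4 on Form 1: 59.6 + (13.4 − 13)/(14 − 13) × (78.8 − 59.6) = 67.28
On Form 2, PR 67.28 falls between score 17 (PR 67.2) and 18 (PR 80.2).
Interpolate: 17 + (67.28 − 67.2)/(80.2 − 67.2) × (18 − 17) = 17.0

17.0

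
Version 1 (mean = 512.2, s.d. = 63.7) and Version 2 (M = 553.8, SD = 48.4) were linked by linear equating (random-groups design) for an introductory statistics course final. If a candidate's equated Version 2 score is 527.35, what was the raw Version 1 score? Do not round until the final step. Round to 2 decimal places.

477.39

Invert y = (SD_Y/SD_X)(x − M_X) + M_Y:
x = (SD_X/SD_Y)(y − M_Y) + M_X = (63.7/48.4)(527.35 − 553.8) + 512.2
x = 1.316116 × -26.450 + 512.2 = 477.39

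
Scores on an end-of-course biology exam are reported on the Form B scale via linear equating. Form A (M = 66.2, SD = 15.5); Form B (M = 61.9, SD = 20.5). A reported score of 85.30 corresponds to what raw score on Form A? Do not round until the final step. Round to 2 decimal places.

Invert y = (SD_Y/SD_X)(x − M_X) + M_Y:
x = (SD_X/SD_Y)(y − M_Y) + M_X = (15.5/20.5)(85.30 − 61.9) + 66.2
x = 0.756098 × 23.400 + 66.2 = 83.89

83.89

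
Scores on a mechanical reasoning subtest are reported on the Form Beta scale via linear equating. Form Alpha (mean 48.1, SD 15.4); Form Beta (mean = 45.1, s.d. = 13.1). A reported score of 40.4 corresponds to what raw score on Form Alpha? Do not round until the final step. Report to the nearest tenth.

Invert y = (SD_Y/SD_X)(x − M_X) + M_Y:
x = (SD_X/SD_Y)(y − M_Y) + M_X = (15.4/13.1)(40.4 − 45.1) + 48.1
x = 1.175573 × -4.700 + 48.1 = 42.6

42.6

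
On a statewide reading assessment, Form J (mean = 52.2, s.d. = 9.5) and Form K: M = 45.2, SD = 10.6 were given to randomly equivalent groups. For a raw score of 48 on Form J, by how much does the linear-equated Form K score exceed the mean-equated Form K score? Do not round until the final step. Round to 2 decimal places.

-0.49

Mean-equated: 48 + (45.2 − 52.2) = 41.00
Linear-equated: (10.6/9.5)(48 − 52.2) + 45.2 = 40.514
Difference = 40.514 − 41.00 = -0.49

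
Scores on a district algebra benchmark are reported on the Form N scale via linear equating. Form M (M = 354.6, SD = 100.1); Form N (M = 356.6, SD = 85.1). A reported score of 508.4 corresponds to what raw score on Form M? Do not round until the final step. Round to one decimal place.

533.2

Invert y = (SD_Y/SD_X)(x − M_X) + M_Y:
x = (SD_X/SD_Y)(y − M_Y) + M_X = (100.1/85.1)(508.4 − 356.6) + 354.6
x = 1.176263 × 151.800 + 354.6 = 533.2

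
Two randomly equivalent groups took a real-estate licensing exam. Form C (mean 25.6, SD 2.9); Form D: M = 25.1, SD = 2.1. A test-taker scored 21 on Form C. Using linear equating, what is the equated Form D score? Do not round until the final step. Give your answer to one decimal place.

Linear equating: y = (SD_Y/SD_X)(x − M_X) + M_Y
y = (2.1/2.9)(21 − 25.6) + 25.1
y = 0.724138 × -4.6 + 25.1 = -3.3310 + 25.1 = 21.8

21.8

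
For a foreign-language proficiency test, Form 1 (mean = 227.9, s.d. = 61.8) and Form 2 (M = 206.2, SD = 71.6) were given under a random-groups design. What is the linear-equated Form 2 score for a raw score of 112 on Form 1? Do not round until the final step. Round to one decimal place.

71.9

Linear equating: y = (SD_Y/SD_X)(x − M_X) + M_Y
y = (71.6/61.8)(112 − 227.9) + 206.2
y = 1.158576 × -115.9 + 206.2 = -134.2790 + 206.2 = 71.9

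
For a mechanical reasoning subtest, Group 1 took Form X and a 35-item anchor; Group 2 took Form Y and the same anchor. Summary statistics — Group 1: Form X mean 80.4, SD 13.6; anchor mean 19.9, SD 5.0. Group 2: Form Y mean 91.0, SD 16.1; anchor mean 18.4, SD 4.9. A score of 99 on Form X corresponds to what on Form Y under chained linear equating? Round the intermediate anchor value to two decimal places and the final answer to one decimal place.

Form X → anchor (Group 1): v = (5.0/13.6)(99 − 80.4) + 19.9 = 26.74
anchor → Form Y (Group 2): y = (16.1/4.9)(26.74 − 18.4) + 91.0 = 118.4

118.4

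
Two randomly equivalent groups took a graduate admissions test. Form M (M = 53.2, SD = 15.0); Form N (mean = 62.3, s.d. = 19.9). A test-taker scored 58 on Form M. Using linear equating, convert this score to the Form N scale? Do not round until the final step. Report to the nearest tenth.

68.7

Linear equating: y = (SD_Y/SD_X)(x − M_X) + M_Y
y = (19.9/15.0)(58 − 53.2) + 62.3
y = 1.326667 × 4.8 + 62.3 = 6.3680 + 62.3 = 68.7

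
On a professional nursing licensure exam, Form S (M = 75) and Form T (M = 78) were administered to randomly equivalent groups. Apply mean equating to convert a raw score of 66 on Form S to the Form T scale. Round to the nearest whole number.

Mean equating: y = x + (M_Y − M_X) = 66 + (78 − 75) = 69

69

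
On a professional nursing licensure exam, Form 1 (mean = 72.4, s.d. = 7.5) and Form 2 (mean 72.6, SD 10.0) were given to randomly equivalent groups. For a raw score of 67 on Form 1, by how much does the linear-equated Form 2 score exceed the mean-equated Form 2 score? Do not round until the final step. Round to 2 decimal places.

-1.80

Mean-equated: 67 + (72.6 − 72.4) = 67.20
Linear-equated: (10.0/7.5)(67 − 72.4) + 72.6 = 65.400
Difference = 65.400 − 67.20 = -1.80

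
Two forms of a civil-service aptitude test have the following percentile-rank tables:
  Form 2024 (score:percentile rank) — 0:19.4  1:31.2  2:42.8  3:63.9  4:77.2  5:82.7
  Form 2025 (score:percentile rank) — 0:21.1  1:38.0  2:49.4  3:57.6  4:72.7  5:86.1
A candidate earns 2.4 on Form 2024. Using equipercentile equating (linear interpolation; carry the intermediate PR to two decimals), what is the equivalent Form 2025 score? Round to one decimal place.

2.2

PR of 2.4 on Form 2024: 42.8 + (2.4 − 2)/(3 − 2) × (63.9 − 42.8) = 51.24
On Form 2025, PR 51.24 falls between score 2 (PR 49.4) and 3 (PR 57.6).
Interpolate: 2 + (51.24 − 49.4)/(57.6 − 49.4) × (3 − 2) = 2.2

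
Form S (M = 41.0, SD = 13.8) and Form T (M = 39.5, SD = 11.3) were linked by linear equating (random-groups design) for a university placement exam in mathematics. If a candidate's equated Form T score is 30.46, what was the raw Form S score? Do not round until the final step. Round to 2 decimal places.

29.96

Invert y = (SD_Y/SD_X)(x − M_X) + M_Y:
x = (SD_X/SD_Y)(y − M_Y) + M_X = (13.8/11.3)(30.46 − 39.5) + 41.0
x = 1.221239 × -9.040 + 41.0 = 29.96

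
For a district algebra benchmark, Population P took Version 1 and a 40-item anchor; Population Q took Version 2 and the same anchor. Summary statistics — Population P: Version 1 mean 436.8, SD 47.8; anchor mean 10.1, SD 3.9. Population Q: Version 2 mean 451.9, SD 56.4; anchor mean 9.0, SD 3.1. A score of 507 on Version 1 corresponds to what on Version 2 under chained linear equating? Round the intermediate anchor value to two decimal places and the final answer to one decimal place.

Version 1 → anchor (Population P): v = (3.9/47.8)(507 − 436.8) + 10.1 = 15.83
anchor → Version 2 (Population Q): y = (56.4/3.1)(15.83 − 9.0) + 451.9 = 576.2

576.2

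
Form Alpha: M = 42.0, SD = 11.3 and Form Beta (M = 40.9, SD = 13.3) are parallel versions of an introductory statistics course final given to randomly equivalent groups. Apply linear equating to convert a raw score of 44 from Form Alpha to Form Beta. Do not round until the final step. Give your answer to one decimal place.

Linear equating: y = (SD_Y/SD_X)(x − M_X) + M_Y
y = (13.3/11.3)(44 − 42.0) + 40.9
y = 1.176991 × 2.0 + 40.9 = 2.3540 + 40.9 = 43.3

43.3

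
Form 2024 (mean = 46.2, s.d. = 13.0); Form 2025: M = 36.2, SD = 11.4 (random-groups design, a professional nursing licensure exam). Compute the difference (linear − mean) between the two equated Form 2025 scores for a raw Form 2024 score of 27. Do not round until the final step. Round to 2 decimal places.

Mean-equated: 27 + (36.2 − 46.2) = 17.00
Linear-equated: (11.4/13.0)(27 − 46.2) + 36.2 = 19.363
Difference = 19.363 − 17.00 = 2.36

2.36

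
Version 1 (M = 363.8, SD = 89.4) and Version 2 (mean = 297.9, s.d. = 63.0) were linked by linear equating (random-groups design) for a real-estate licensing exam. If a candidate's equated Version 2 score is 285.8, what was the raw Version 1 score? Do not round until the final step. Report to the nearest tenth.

Invert y = (SD_Y/SD_X)(x − M_X) + M_Y:
x = (SD_X/SD_Y)(y − M_Y) + M_X = (89.4/63.0)(285.8 − 297.9) + 363.8
x = 1.419048 × -12.100 + 363.8 = 346.6

346.6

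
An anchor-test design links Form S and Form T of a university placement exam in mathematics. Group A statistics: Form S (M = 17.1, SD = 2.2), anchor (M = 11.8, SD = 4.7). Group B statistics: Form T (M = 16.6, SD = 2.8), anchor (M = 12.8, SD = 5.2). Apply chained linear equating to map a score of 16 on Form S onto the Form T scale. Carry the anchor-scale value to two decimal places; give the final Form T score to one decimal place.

Form S → anchor (Group A): v = (4.7/2.2)(16 − 17.1) + 11.8 = 9.45
anchor → Form T (Group B): y = (2.8/5.2)(9.45 − 12.8) + 16.6 = 14.8

14.8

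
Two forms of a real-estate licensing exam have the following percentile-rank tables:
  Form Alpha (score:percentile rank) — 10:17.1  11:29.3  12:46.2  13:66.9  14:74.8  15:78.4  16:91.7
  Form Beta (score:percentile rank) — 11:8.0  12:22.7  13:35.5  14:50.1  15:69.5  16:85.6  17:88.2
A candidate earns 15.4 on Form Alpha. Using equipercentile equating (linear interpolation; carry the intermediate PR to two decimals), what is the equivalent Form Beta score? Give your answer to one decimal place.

PR of 15.4 on Form Alpha: 78.4 + (15.4 − 15)/(16 − 15) × (91.7 − 78.4) = 83.72
On Form Beta, PR 83.72 falls between score 15 (PR 69.5) and 16 (PR 85.6).
Interpolate: 15 + (83.72 − 69.5)/(85.6 − 69.5) × (16 − 15) = 15.9

15.9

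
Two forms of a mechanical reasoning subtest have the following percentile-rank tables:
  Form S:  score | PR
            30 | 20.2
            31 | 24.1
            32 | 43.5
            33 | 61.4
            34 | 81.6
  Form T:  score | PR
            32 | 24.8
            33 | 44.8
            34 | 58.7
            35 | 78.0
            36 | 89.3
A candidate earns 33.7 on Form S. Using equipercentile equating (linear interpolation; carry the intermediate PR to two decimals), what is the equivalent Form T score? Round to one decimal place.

34.9

PR of 33.7 on Form S: 61.4 + (33.7 − 33)/(34 − 33) × (81.6 − 61.4) = 75.54
On Form T, PR 75.54 falls between score 34 (PR 58.7) and 35 (PR 78.0).
Interpolate: 34 + (75.54 − 58.7)/(78.0 − 58.7) × (35 − 34) = 34.9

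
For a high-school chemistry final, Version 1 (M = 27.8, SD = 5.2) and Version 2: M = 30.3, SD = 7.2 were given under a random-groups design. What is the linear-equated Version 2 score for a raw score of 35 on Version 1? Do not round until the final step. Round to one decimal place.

40.3

Linear equating: y = (SD_Y/SD_X)(x − M_X) + M_Y
y = (7.2/5.2)(35 − 27.8) + 30.3
y = 1.384615 × 7.2 + 30.3 = 9.9692 + 30.3 = 40.3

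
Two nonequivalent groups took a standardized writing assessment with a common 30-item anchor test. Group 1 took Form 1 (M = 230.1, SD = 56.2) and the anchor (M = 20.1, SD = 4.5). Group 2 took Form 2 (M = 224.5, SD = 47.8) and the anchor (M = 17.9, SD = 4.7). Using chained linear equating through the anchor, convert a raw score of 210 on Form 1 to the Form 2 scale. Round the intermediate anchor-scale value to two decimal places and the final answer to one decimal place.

Form 1 → anchor (Group 1): v = (4.5/56.2)(210 − 230.1) + 20.1 = 18.49
anchor → Form 2 (Group 2): y = (47.8/4.7)(18.49 − 17.9) + 224.5 = 230.5

230.5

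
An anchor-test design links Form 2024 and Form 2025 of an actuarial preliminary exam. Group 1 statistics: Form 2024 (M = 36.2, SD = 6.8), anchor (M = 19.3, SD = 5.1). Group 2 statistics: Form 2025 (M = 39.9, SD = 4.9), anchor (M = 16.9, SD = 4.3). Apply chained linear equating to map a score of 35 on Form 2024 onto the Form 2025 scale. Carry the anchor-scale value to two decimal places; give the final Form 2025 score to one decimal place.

41.6

Form 2024 → anchor (Group 1): v = (5.1/6.8)(35 − 36.2) + 19.3 = 18.40
anchor → Form 2025 (Group 2): y = (4.9/4.3)(18.40 − 16.9) + 39.9 = 41.6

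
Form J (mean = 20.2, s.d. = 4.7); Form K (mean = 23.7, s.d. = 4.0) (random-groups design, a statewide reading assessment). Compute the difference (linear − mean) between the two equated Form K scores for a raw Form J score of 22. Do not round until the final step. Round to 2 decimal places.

Mean-equated: 22 + (23.7 − 20.2) = 25.50
Linear-equated: (4.0/4.7)(22 − 20.2) + 23.7 = 25.232
Difference = 25.232 − 25.50 = -0.27

-0.27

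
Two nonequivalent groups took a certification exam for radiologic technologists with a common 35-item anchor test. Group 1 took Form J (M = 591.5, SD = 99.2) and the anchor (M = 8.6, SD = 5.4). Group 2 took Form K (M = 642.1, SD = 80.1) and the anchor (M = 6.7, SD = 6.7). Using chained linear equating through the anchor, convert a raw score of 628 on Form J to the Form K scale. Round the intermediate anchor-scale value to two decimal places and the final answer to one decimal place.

Form J → anchor (Group 1): v = (5.4/99.2)(628 − 591.5) + 8.6 = 10.59
anchor → Form K (Group 2): y = (80.1/6.7)(10.59 − 6.7) + 642.1 = 688.6

688.6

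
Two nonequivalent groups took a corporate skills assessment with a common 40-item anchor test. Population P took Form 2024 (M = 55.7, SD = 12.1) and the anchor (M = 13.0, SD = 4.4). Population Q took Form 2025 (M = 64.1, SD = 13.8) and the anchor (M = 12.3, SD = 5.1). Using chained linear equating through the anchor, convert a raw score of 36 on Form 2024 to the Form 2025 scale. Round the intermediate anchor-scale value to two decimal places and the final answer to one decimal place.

46.6

Form 2024 → anchor (Population P): v = (4.4/12.1)(36 − 55.7) + 13.0 = 5.84
anchor → Form 2025 (Population Q): y = (13.8/5.1)(5.84 − 12.3) + 64.1 = 46.6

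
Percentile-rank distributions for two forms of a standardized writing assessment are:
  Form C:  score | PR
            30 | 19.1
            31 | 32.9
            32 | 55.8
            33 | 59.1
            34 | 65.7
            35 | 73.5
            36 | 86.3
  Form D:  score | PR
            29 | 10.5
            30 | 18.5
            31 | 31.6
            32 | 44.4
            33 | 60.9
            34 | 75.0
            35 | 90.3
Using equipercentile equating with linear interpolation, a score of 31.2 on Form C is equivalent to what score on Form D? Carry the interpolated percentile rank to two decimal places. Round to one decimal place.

PR of 31.2 on Form C: 32.9 + (31.2 − 31)/(32 − 31) × (55.8 − 32.9) = 37.48
On Form D, PR 37.48 falls between score 31 (PR 31.6) and 32 (PR 44.4).
Interpolate: 31 + (37.48 − 31.6)/(44.4 − 31.6) × (32 − 31) = 31.5

31.5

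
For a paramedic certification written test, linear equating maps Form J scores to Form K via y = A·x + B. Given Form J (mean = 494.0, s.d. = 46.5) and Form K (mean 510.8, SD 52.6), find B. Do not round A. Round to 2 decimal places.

-48.00

A = SD_Y / SD_X = 52.6 / 46.5 = 1.131183
B = M_Y − A·M_X = 510.8 − 1.131183 × 494.0 = -48.00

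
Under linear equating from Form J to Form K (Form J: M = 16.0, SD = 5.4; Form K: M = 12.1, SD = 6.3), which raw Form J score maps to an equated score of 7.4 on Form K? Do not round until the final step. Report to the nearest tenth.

Invert y = (SD_Y/SD_X)(x − M_X) + M_Y:
x = (SD_X/SD_Y)(y − M_Y) + M_X = (5.4/6.3)(7.4 − 12.1) + 16.0
x = 0.857143 × -4.700 + 16.0 = 12.0

12.0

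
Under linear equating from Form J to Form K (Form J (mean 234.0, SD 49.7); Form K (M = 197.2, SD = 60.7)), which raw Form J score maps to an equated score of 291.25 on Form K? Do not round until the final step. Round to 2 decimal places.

Invert y = (SD_Y/SD_X)(x − M_X) + M_Y:
x = (SD_X/SD_Y)(y − M_Y) + M_X = (49.7/60.7)(291.25 − 197.2) + 234.0
x = 0.818781 × 94.050 + 234.0 = 311.01

311.01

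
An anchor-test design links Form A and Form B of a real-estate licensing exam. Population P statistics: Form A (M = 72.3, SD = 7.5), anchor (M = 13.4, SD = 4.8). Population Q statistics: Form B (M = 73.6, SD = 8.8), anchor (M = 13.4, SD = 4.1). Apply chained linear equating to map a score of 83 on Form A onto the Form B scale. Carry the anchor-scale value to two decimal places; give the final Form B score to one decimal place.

Form A → anchor (Population P): v = (4.8/7.5)(83 − 72.3) + 13.4 = 20.25
anchor → Form B (Population Q): y = (8.8/4.1)(20.25 − 13.4) + 73.6 = 88.3

88.3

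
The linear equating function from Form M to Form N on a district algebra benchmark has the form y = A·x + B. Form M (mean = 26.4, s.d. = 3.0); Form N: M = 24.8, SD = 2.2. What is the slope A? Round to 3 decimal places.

0.733

A = SD_Y / SD_X = 2.2 / 3.0 = 0.733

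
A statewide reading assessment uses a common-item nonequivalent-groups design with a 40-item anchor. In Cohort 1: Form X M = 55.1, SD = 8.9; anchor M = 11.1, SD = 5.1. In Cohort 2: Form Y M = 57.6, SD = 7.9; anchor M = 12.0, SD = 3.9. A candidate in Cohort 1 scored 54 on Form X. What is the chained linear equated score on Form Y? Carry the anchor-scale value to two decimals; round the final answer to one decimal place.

54.5

Form X → anchor (Cohort 1): v = (5.1/8.9)(54 − 55.1) + 11.1 = 10.47
anchor → Form Y (Cohort 2): y = (7.9/3.9)(10.47 − 12.0) + 57.6 = 54.5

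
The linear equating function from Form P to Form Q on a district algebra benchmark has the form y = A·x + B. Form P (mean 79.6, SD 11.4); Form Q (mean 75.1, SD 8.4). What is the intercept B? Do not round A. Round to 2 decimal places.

A = SD_Y / SD_X = 8.4 / 11.4 = 0.736842
B = M_Y − A·M_X = 75.1 − 0.736842 × 79.6 = 16.45

16.45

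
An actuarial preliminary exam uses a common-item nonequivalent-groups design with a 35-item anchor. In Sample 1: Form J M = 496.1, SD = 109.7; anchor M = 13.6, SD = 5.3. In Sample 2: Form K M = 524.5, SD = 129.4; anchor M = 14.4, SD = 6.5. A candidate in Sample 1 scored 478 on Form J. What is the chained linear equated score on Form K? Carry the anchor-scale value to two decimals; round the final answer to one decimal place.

Form J → anchor (Sample 1): v = (5.3/109.7)(478 − 496.1) + 13.6 = 12.73
anchor → Form K (Sample 2): y = (129.4/6.5)(12.73 − 14.4) + 524.5 = 491.3

491.3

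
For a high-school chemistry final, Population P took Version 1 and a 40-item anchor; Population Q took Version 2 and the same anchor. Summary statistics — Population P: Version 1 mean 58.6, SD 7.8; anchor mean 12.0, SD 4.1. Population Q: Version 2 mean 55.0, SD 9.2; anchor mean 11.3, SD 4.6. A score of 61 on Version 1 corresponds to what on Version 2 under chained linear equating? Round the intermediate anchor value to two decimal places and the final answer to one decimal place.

Version 1 → anchor (Population P): v = (4.1/7.8)(61 − 58.6) + 12.0 = 13.26
anchor → Version 2 (Population Q): y = (9.2/4.6)(13.26 − 11.3) + 55.0 = 58.9

58.9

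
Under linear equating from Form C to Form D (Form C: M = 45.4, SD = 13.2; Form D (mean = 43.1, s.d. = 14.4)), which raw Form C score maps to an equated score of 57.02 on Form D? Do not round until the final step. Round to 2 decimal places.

58.16

Invert y = (SD_Y/SD_X)(x − M_X) + M_Y:
x = (SD_X/SD_Y)(y − M_Y) + M_X = (13.2/14.4)(57.02 − 43.1) + 45.4
x = 0.916667 × 13.920 + 45.4 = 58.16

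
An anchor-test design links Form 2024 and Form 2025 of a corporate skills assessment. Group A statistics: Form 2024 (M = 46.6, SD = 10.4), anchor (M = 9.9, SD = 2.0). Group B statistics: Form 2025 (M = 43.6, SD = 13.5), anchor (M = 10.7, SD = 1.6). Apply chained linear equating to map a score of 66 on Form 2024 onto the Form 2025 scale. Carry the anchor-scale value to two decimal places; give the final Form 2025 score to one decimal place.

68.3

Form 2024 → anchor (Group A): v = (2.0/10.4)(66 − 46.6) + 9.9 = 13.63
anchor → Form 2025 (Group B): y = (13.5/1.6)(13.63 − 10.7) + 43.6 = 68.3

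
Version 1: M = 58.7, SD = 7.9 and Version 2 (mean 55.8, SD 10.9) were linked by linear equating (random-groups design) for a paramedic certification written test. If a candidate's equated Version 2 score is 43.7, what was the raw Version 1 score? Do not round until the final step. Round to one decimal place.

Invert y = (SD_Y/SD_X)(x − M_X) + M_Y:
x = (SD_X/SD_Y)(y − M_Y) + M_X = (7.9/10.9)(43.7 − 55.8) + 58.7
x = 0.724771 × -12.100 + 58.7 = 49.9

49.9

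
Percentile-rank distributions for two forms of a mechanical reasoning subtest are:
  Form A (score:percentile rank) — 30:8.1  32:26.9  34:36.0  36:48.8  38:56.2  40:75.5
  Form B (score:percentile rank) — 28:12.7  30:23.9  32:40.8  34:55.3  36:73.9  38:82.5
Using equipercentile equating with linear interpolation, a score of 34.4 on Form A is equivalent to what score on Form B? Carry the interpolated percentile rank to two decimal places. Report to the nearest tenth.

PR of 34.4 on Form A: 36.0 + (34.4 − 34)/(36 − 34) × (48.8 − 36.0) = 38.56
On Form B, PR 38.56 falls between score 30 (PR 23.9) and 32 (PR 40.8).
Interpolate: 30 + (38.56 − 23.9)/(40.8 − 23.9) × (32 − 30) = 31.7

31.7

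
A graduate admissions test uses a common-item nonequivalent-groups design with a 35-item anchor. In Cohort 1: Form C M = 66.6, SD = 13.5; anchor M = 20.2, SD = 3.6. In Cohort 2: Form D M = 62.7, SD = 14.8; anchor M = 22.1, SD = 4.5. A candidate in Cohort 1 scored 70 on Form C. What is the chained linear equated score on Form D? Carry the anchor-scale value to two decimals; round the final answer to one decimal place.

Form C → anchor (Cohort 1): v = (3.6/13.5)(70 − 66.6) + 20.2 = 21.11
anchor → Form D (Cohort 2): y = (14.8/4.5)(21.11 − 22.1) + 62.7 = 59.4

59.4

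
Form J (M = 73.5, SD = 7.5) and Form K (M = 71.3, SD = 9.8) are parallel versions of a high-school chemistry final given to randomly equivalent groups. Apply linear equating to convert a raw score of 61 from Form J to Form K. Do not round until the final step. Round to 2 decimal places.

Linear equating: y = (SD_Y/SD_X)(x − M_X) + M_Y
y = (9.8/7.5)(61 − 73.5) + 71.3
y = 1.306667 × -12.5 + 71.3 = -16.3333 + 71.3 = 54.97

54.97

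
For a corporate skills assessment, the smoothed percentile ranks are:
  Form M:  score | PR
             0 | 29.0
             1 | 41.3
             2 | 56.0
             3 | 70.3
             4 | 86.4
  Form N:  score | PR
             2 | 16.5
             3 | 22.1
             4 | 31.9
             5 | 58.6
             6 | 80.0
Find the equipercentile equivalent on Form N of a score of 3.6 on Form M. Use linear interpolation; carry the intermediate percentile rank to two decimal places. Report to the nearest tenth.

6.0

PR of 3.6 on Form M: 70.3 + (3.6 − 3)/(4 − 3) × (86.4 − 70.3) = 79.96
On Form N, PR 79.96 falls between score 5 (PR 58.6) and 6 (PR 80.0).
Interpolate: 5 + (79.96 − 58.6)/(80.0 − 58.6) × (6 − 5) = 6.0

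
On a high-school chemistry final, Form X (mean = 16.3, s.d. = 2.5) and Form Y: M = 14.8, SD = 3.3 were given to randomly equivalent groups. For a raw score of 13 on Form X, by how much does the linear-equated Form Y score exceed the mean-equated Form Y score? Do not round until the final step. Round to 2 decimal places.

Mean-equated: 13 + (14.8 − 16.3) = 11.50
Linear-equated: (3.3/2.5)(13 − 16.3) + 14.8 = 10.444
Difference = 10.444 − 11.50 = -1.06

-1.06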